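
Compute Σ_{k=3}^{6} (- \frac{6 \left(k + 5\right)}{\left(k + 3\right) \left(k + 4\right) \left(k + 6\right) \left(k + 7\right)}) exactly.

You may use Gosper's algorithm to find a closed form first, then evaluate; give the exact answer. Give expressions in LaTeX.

Σ = -19/585

Ratio r(k) = (k + 3)*(k + 6)**2/((k + 5)**2*(k + 8)).
Normal form (A,B,C) = (k + 3, k + 8, k**2 + 10*k + 25).
f must satisfy (k + 3)·f(k+1) − (k + 7)·f(k) = k**2 + 10*k + 25.
From deg A=1, deg B=1, deg C=2: d=4.
Match coefficients ⇒ f(k) = k*(k + 4)*(k + 5)*(k + 9)/36.
Certificate R = B(k−1)f/C = k*(k + 4)*(k + 7)*(k + 9)/(36*(k + 5)) gives s_k = k*(-k - 9)/(6*(k**2 + 9*k + 18)).
Verify: 6*(-k - 5)/(k**4 + 20*k**3 + 145*k**2 + 450*k + 504) matches t_k.
Telescoping: Σ = s_(7) − s_(3) = -28/195 − (-1/9) = -19/585.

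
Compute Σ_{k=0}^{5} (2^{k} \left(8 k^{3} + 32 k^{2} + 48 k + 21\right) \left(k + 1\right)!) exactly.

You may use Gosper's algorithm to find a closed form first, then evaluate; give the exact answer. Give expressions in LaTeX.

Σ = 49996801

Step 1: r(k) = 2*(8*k**4 + 72*k**3 + 248*k**2 + 381*k + 218)/(8*k**3 + 32*k**2 + 48*k + 21).
Take A(k)=2*k + 4, B(k)=1, C(k)=k**3 + 4*k**2 + 6*k + 21/8.
Need (2*k + 4)·f(k+1) − (1)·f(k) = k**3 + 4*k**2 + 6*k + 21/8.
deg f ≤ 2 (via 1,0,3).
Match coefficients ⇒ f(k) = (4*k**2 + 2*k - 1)/8.
Get s_k = R·t_k = 2**k*(4*k**2 + 2*k - 1)*factorial(k + 1) with R(k) = B(k−1)f(k)/C(k) = (4*k**2 + 2*k - 1)/(8*k**3 + 32*k**2 + 48*k + 21).
Δs = 2**k*(8*k**3 + 32*k**2 + 48*k + 21)*factorial(k + 1), as required.
Sum = s_(6) − s_(0); s_(6) = 49996800, s_(0) = -1 ⇒ 49996801.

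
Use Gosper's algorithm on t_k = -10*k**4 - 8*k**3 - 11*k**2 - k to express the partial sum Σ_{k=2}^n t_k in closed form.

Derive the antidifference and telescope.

r(k) = (10*k**4 + 48*k**3 + 95*k**2 + 87*k + 30)/(k*(10*k**3 + 8*k**2 + 11*k + 1)) after simplifying.
Take A(k)=1, B(k)=1, C(k)=k**4 + 4*k**3/5 + 11*k**2/10 + k/10.
Set up (1)·f(k+1) − (1)·f(k) − (k**4 + 4*k**3/5 + 11*k**2/10 + k/10) = 0.
deg f ≤ 5 (via 0,0,4).
Solving with deg f ≤ 5: f(k) = k*(k - 1)*(2*k - 1)*(k**2 + 1)/10.
So s_k = (B(k−1)f/C)·t_k = ((k - 1)*(2*k - 1)*(k**2 + 1)/(10*k**3 + 8*k**2 + 11*k + 1))·t_k = k*(-2*k**4 + 3*k**3 - 3*k**2 + 3*k - 1).
Δs = k*(-10*k**3 - 8*k**2 - 11*k - 1), as required.
Telescope: S(n) = s_(n+1) − s_(2) = n*(-2*n**4 - 7*n**3 - 11*n**2 - 8*n - 2) − (-30) = -2*n**5 - 7*n**4 - 11*n**3 - 8*n**2 - 2*n + 30.

S(n) = -2*n**5 - 7*n**4 - 11*n**3 - 8*n**2 - 2*n + 30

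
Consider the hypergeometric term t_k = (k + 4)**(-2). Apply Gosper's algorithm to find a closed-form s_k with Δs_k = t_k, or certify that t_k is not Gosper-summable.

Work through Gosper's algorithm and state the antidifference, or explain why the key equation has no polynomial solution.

no hypergeometric antidifference exists

r(k) = (k + 4)**2/(k + 5)**2 after simplifying.
Take A(k)=k**2 + 8*k + 16, B(k)=k**2 + 10*k + 25, C(k)=1.
Need (k**2 + 8*k + 16)·f(k+1) − (k**2 + 8*k + 16)·f(k) = 1.
deg f ≤ 0 (via 2,2,0).
Generic f = c0 gives residual -1; -1 = 0 cannot hold, so t_k is not Gosper-summable.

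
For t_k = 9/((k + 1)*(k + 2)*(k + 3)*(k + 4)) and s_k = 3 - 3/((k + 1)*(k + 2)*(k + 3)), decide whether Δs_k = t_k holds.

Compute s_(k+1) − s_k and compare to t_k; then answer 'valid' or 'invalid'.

valid; difference matches t_k

s_(k+1) = 3 - 3/((k + 2)*(k + 3)*(k + 4))
s_(k+1) − s_k = 9/((k + 1)*(k + 2)*(k + 3)*(k + 4))
(s_(k+1) − s_k) − t_k = 0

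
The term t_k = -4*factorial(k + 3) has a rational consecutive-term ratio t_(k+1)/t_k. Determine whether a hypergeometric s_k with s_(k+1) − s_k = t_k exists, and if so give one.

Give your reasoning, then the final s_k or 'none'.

not Gosper-summable; s_k does not exist

r(k) = k + 4 after simplifying.
Normal form (A,B,C) = (k + 4, 1, 1).
f must satisfy (k + 4)·f(k+1) − (1)·f(k) = 1.
deg f ≤ -1 (via 1,0,0).
Bound -1 < 0, so the key equation has no polynomial solution.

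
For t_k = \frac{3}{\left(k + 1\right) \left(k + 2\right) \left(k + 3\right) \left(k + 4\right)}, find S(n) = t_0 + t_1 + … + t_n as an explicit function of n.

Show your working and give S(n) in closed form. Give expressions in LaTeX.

S(n) = \frac{n^{3} + 9 n^{2} + 26 n + 18}{6 \left(n^{3} + 9 n^{2} + 26 n + 24\right)}

Compute t_(k+1)/t_k: get (k + 1)/(k + 5).
Factor: A=k + 1; B=k + 5; C=1.
Key eq: (k + 1)·f(k+1) = (k + 4)·f(k) + (1).
d = 3 from the (1,1,0) case.
Match coefficients ⇒ f(k) = k*(k**2 + 6*k + 11)/18.
Get s_k = R·t_k = k*(k**2 + 6*k + 11)/(6*(k + 1)*(k + 2)*(k + 3)) with R(k) = B(k−1)f(k)/C(k) = k*(k + 4)*(k**2 + 6*k + 11)/18.
Verify: 3/(k**4 + 10*k**3 + 35*k**2 + 50*k + 24) matches t_k.
Evaluate: s_(n+1) = (n**3 + 9*n**2 + 26*n + 18)/(6*(n**3 + 9*n**2 + 26*n + 24)); subtract s_(0) = 0 ⇒ S(n) = (n**3 + 9*n**2 + 26*n + 18)/(6*(n**3 + 9*n**2 + 26*n + 24)).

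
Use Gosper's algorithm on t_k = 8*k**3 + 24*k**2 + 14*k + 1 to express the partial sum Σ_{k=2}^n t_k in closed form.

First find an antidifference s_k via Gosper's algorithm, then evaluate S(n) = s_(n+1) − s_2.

Compute t_(k+1)/t_k: get (8*k**3 + 48*k**2 + 86*k + 47)/(8*k**3 + 24*k**2 + 14*k + 1).
So A=1 and B=1, with C=k**3 + 3*k**2 + 7*k/4 + 1/8.
Solve (1)·f(k+1) − (1)·f(k) = k**3 + 3*k**2 + 7*k/4 + 1/8.
From deg A=0, deg B=0, deg C=3: d=4.
Match coefficients ⇒ f(k) = k*(2*k**3 + 4*k**2 - 3*k - 2)/8.
Get s_k = R·t_k = k*(2*k**3 + 4*k**2 - 3*k - 2) with R(k) = B(k−1)f(k)/C(k) = k*(2*k**3 + 4*k**2 - 3*k - 2)/(8*k**3 + 24*k**2 + 14*k + 1).
Δs = 8*k**3 + 24*k**2 + 14*k + 1, as required.
Σ_(k=2)^n t_k = s_(n+1) − s_(2) = (2*n**4 + 12*n**3 + 21*n**2 + 12*n + 1) − (48), i.e. 2*n**4 + 12*n**3 + 21*n**2 + 12*n - 47.

S(n) = 2*n**4 + 12*n**3 + 21*n**2 + 12*n - 47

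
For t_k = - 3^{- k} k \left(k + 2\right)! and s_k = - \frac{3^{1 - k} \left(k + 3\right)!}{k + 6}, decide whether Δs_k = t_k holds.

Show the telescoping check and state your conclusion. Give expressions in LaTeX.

s_(k+1) = -factorial(k + 4)/(3**k*(k + 7))
s_(k+1) − s_k = -(k**2 + 7*k + 3)*factorial(k + 3)/(3**k*(k + 6)*(k + 7))
(s_(k+1) − s_k) − t_k = 3**(1 - k)*(k**2 + 6*k - 3)*factorial(k + 2)/((k + 6)*(k + 7))

Invalid: residual \frac{3^{1 - k} \left(k^{2} + 6 k - 3\right) \left(k + 2\right)!}{\left(k + 6\right) \left(k + 7\right)} ≠ 0.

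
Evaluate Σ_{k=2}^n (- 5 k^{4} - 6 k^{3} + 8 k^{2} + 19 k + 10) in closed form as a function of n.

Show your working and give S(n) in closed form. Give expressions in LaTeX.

S(n) = - n^{5} - 4 n^{4} - 2 n^{3} + 12 n^{2} + 21 n - 26

Step 1: r(k) = (5*k**4 + 26*k**3 + 40*k**2 + 3*k - 26)/(5*k**4 + 6*k**3 - 8*k**2 - 19*k - 10).
Gosper form: A/B · C(k+1)/C(k) with A=1, B=1, C=k**4 + 6*k**3/5 - 8*k**2/5 - 19*k/5 - 2.
f must satisfy (1)·f(k+1) − (1)·f(k) = k**4 + 6*k**3/5 - 8*k**2/5 - 19*k/5 - 2.
deg f ≤ 5 (via 0,0,4).
Solving with deg f ≤ 5: f(k) = k*(k + 1)*(k**3 - 2*k**2 - 2*k - 2)/5.
Certificate R = B(k−1)f/C = k*(k**3 - 2*k**2 - 2*k - 2)/(5*k**3 + k**2 - 9*k - 10) gives s_k = k*(-k**4 + k**3 + 4*k**2 + 4*k + 2).
Δs = -5*k**4 - 6*k**3 + 8*k**2 + 19*k + 10, as required.
s_(n+1) = -n**5 - 4*n**4 - 2*n**3 + 12*n**2 + 21*n + 10 and s_(2) = 36, so S(n) = -n**5 - 4*n**4 - 2*n**3 + 12*n**2 + 21*n - 26.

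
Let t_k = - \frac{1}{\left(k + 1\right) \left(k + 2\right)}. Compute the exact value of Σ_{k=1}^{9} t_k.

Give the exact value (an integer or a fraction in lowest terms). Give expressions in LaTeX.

Σ = -9/22

Ratio r(k) = (k + 1)/(k + 3).
Factor: A=k + 1; B=k + 3; C=1.
f must satisfy (k + 1)·f(k+1) − (k + 2)·f(k) = 1.
Bound: deg f ≤ 1.
Solving with deg f ≤ 1: f(k) = k.
R(k) = B(k−1)·f(k)/C(k) = k*(k + 2); s_k = R·t_k = -k/(k + 1).
Check: Δs_k = -1/(k**2 + 3*k + 2). ✓
Evaluate s at k=10 and k=1: -10/11 and -1/2; difference -9/22.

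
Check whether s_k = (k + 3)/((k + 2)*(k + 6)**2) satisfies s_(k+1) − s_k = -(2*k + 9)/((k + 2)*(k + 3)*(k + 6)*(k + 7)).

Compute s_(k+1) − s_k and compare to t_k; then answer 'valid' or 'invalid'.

s_(k+1) = (k + 4)/((k + 3)*(k + 7)**2)
s_(k+1) − s_k = ((k + 2)*(k + 4)*(k + 6)**2 - (k + 3)**2*(k + 7)**2)/((k + 2)*(k + 3)*(k + 6)**2*(k + 7)**2)
(s_(k+1) − s_k) − t_k = 3*(3*k**2 + 31*k + 75)/(k**6 + 31*k**5 + 389*k**4 + 2513*k**3 + 8742*k**2 + 15372*k + 10584)

Invalid: residual 3*(3*k**2 + 31*k + 75)/(k**6 + 31*k**5 + 389*k**4 + 2513*k**3 + 8742*k**2 + 15372*k + 10584) ≠ 0.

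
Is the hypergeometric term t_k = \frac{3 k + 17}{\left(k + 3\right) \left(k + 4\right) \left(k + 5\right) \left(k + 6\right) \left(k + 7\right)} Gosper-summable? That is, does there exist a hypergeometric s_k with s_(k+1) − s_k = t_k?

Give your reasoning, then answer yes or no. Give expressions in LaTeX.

Compute t_(k+1)/t_k: get (k + 3)*(3*k + 20)/((k + 8)*(3*k + 17)).
Factor: A=k + 3; B=k + 8; C=k + 17/3.
Need (k + 3)·f(k+1) − (k + 7)·f(k) = k + 17/3.
deg f ≤ 4 (via 1,1,1).
Solving with deg f ≤ 4: f(k) = k*(k + 5)*(k**2 + 13*k + 54)/216.
Get s_k = R·t_k = k*(k**2 + 13*k + 54)/(72*(k**3 + 13*k**2 + 54*k + 72)) with R(k) = B(k−1)f(k)/C(k) = k*(k + 5)*(k + 7)*(k**2 + 13*k + 54)/(72*(3*k + 17)).
Check: Δs_k = (3*k + 17)/(k**5 + 25*k**4 + 245*k**3 + 1175*k**2 + 2754*k + 2520). ✓

Yes. s_k = \frac{k \left(k^{2} + 13 k + 54\right)}{72 \left(k^{3} + 13 k^{2} + 54 k + 72\right)}.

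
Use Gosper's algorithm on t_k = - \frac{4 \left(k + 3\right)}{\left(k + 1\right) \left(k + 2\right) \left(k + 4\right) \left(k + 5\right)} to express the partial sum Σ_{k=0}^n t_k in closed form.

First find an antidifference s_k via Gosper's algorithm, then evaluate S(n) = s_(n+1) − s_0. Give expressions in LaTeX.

S(n) = \frac{- n^{2} - 7 n - 6}{2 \left(n^{2} + 7 n + 10\right)}

The ratio is (k + 1)*(k + 4)**2/((k + 3)**2*(k + 6)).
Gosper form: A/B · C(k+1)/C(k) with A=k + 1, B=k + 6, C=k**2 + 6*k + 9.
Key eq: (k + 1)·f(k+1) = (k + 5)·f(k) + (k**2 + 6*k + 9).
Bound: deg f ≤ 4.
Solve for f: f(k) = k*(k + 2)*(k + 3)*(k + 5)/8 (degree 4 ≤ 4).
Get s_k = R·t_k = k*(-k - 5)/(2*(k**2 + 5*k + 4)) with R(k) = B(k−1)f(k)/C(k) = k*(k + 2)*(k + 5)**2/(8*(k + 3)).
Check: Δs_k = 4*(-k - 3)/(k**4 + 12*k**3 + 49*k**2 + 78*k + 40). ✓
Evaluate: s_(n+1) = (-n**2 - 7*n - 6)/(2*(n**2 + 7*n + 10)); subtract s_(0) = 0 ⇒ S(n) = (-n**2 - 7*n - 6)/(2*(n**2 + 7*n + 10)).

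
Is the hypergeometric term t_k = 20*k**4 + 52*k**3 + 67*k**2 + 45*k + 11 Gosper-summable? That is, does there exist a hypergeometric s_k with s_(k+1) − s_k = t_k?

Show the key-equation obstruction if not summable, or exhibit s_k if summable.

Yes. s_k = k*(4*k**4 + 3*k**3 + 3*k**2 + 2*k - 1).

t_(k+1)/t_k = (20*k**4 + 132*k**3 + 343*k**2 + 415*k + 195)/(20*k**4 + 52*k**3 + 67*k**2 + 45*k + 11).
Factor: A=1; B=1; C=k**4 + 13*k**3/5 + 67*k**2/20 + 9*k/4 + 11/20.
f must satisfy (1)·f(k+1) − (1)·f(k) = k**4 + 13*k**3/5 + 67*k**2/20 + 9*k/4 + 11/20.
deg f ≤ 5 (via 0,0,4).
Solve for f: f(k) = k*(4*k**4 + 3*k**3 + 3*k**2 + 2*k - 1)/20 (degree 5 ≤ 5).
Then R = B(k−1)f/C = k*(4*k**4 + 3*k**3 + 3*k**2 + 2*k - 1)/((2*k + 1)*(10*k**3 + 21*k**2 + 23*k + 11)), so s_k = R(k)·t_k = k*(4*k**4 + 3*k**3 + 3*k**2 + 2*k - 1).
Verify: 20*k**4 + 52*k**3 + 67*k**2 + 45*k + 11 matches t_k.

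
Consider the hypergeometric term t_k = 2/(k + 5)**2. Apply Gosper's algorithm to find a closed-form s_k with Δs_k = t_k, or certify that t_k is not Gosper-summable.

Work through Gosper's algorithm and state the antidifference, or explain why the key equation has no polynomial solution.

The ratio is (k + 5)**2/(k + 6)**2.
Normal form (A,B,C) = (k**2 + 10*k + 25, k**2 + 12*k + 36, 1).
Solve (k**2 + 10*k + 25)·f(k+1) − (k**2 + 10*k + 25)·f(k) = 1.
Bound: deg f ≤ 0.
Write f(k) = c0. Then LHS − RHS = -1, requiring -1 = 0: contradictory. No certificate.

no hypergeometric antidifference exists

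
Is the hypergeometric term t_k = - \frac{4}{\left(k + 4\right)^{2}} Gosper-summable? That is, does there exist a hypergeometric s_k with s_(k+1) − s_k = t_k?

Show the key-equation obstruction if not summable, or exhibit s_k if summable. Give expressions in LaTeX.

Step 1: r(k) = (k + 4)**2/(k + 5)**2.
So A=k**2 + 8*k + 16 and B=k**2 + 10*k + 25, with C=1.
Key eq: (k**2 + 8*k + 16)·f(k+1) = (k**2 + 8*k + 16)·f(k) + (1).
deg f ≤ 0 (via 2,2,0).
f = c0 ⇒ A·f(k+1) − B(k−1)·f(k) − C = -1. The system {-1 = 0} is inconsistent; no antidifference.

No; the coefficient equations for f are inconsistent.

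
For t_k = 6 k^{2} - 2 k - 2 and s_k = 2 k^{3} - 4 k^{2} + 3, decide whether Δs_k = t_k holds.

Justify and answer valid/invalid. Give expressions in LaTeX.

s_(k+1) = 2*(k + 1)**3 - 4*(k + 1)**2 + 3
s_(k+1) − s_k = 6*k**2 - 2*k - 2
(s_(k+1) − s_k) − t_k = 0

Valid: the claim telescopes to t_k.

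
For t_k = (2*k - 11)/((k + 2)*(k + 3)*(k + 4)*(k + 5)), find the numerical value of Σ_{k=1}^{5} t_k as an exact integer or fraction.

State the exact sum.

t_(k+1)/t_k = (k + 2)*(2*k - 9)/((k + 6)*(2*k - 11)).
A = k + 2, B = k + 6, C = k - 11/2.
Solve (k + 2)·f(k+1) − (k + 5)·f(k) = k - 11/2.
Bound: deg f ≤ 3.
A polynomial solution: f(k) = -k*(k**2 + 9*k + 34)/16.
R(k) = B(k−1)·f(k)/C(k) = -k*(k + 5)*(k**2 + 9*k + 34)/(8*(2*k - 11)); s_k = R·t_k = k*(-k**2 - 9*k - 34)/(8*(k + 2)*(k + 3)*(k + 4)).
Check: Δs_k = (2*k - 11)/(k**4 + 14*k**3 + 71*k**2 + 154*k + 120). ✓
Sum = s_(6) − s_(1); s_(6) = -31/240, s_(1) = -11/120 ⇒ -3/80.

Σ = -3/80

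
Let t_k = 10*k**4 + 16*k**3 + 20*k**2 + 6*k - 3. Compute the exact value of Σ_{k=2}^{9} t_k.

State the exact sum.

Σ = 191624

t_(k+1)/t_k = (10*k**4 + 56*k**3 + 128*k**2 + 134*k + 49)/(10*k**4 + 16*k**3 + 20*k**2 + 6*k - 3).
Normal form (A,B,C) = (1, 1, k**4 + 8*k**3/5 + 2*k**2 + 3*k/5 - 3/10).
Key eq: (1)·f(k+1) = (1)·f(k) + (k**4 + 8*k**3/5 + 2*k**2 + 3*k/5 - 3/10).
Degrees (0,0,4) ⇒ d ≤ 5.
A polynomial solution: f(k) = k*(2*k**4 - k**3 + 2*k**2 - 3*k - 3)/10.
So s_k = (B(k−1)f/C)·t_k = (k*(2*k**4 - k**3 + 2*k**2 - 3*k - 3)/(10*k**4 + 16*k**3 + 20*k**2 + 6*k - 3))·t_k = k*(2*k**4 - k**3 + 2*k**2 - 3*k - 3).
s_(k+1) − s_k = 10*k**4 + 16*k**3 + 20*k**2 + 6*k - 3 = t_k.
Evaluate s at k=10 and k=2: 191670 and 46; difference 191624.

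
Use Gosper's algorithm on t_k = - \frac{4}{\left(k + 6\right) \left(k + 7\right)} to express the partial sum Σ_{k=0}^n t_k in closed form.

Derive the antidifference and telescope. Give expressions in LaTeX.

S(n) = \frac{2 \left(- n - 1\right)}{3 \left(n + 7\right)}

Ratio r(k) = (k + 6)/(k + 8).
Gosper form: A/B · C(k+1)/C(k) with A=k + 6, B=k + 8, C=1.
f must satisfy (k + 6)·f(k+1) − (k + 7)·f(k) = 1.
d = 1 from the (1,1,0) case.
A polynomial solution: f(k) = k/6.
Get s_k = R·t_k = -2*k/(3*k + 18) with R(k) = B(k−1)f(k)/C(k) = k*(k + 7)/6.
s_(k+1) − s_k = -4/(k**2 + 13*k + 42) = t_k.
s_(n+1) = 2*(-n - 1)/(3*(n + 7)) and s_(0) = 0, so S(n) = 2*(-n - 1)/(3*(n + 7)).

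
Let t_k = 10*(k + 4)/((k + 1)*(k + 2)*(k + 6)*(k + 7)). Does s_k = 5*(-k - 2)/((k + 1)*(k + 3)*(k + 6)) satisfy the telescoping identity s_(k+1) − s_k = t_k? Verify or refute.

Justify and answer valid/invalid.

Invalid: residual 5*(-3*k**2 - 23*k - 38)/(k**6 + 23*k**5 + 207*k**4 + 925*k**3 + 2144*k**2 + 2412*k + 1008) ≠ 0.

s_(k+1) = 5*(-k - 3)/((k + 2)*(k + 4)*(k + 7))
s_(k+1) − s_k = 5*(2*k**3 + 19*k**2 + 57*k + 58)/(k**6 + 23*k**5 + 207*k**4 + 925*k**3 + 2144*k**2 + 2412*k + 1008)
(s_(k+1) − s_k) − t_k = 5*(-3*k**2 - 23*k - 38)/(k**6 + 23*k**5 + 207*k**4 + 925*k**3 + 2144*k**2 + 2412*k + 1008)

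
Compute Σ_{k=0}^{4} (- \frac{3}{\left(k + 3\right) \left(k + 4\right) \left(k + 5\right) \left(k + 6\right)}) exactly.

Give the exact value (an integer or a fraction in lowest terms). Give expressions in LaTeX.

Σ = -11/720

t_(k+1)/t_k = (k + 3)/(k + 7).
Factor: A=k + 3; B=k + 7; C=1.
Set up (k + 3)·f(k+1) − (k + 6)·f(k) − (1) = 0.
Bound: deg f ≤ 3.
Solving with deg f ≤ 3: f(k) = k*(k**2 + 12*k + 47)/180.
R(k) = B(k−1)·f(k)/C(k) = k*(k + 6)*(k**2 + 12*k + 47)/180; s_k = R·t_k = k*(-k**2 - 12*k - 47)/(60*(k + 3)*(k + 4)*(k + 5)).
Check: Δs_k = -3/(k**4 + 18*k**3 + 119*k**2 + 342*k + 360). ✓
Evaluate s at k=5 and k=0: -11/720 and 0; difference -11/720.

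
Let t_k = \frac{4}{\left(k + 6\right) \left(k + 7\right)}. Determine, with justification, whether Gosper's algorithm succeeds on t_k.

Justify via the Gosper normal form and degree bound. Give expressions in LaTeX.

r(k) = (k + 6)/(k + 8) after simplifying.
A = k + 6, B = k + 8, C = 1.
f must satisfy (k + 6)·f(k+1) − (k + 7)·f(k) = 1.
deg f ≤ 1 (via 1,1,0).
A polynomial solution: f(k) = k/6.
Then R = B(k−1)f/C = k*(k + 7)/6, so s_k = R(k)·t_k = 2*k/(3*(k + 6)).
Check: Δs_k = 4/(k**2 + 13*k + 42). ✓

Yes. s_k = \frac{2 k}{3 \left(k + 6\right)}.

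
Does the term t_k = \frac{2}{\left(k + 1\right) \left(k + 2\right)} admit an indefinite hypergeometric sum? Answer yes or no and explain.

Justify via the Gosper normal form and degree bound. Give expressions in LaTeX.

Yes. s_k = \frac{2 k}{k + 1}.

Step 1: r(k) = (k + 1)/(k + 3).
Factor: A=k + 1; B=k + 3; C=1.
Key eq: (k + 1)·f(k+1) = (k + 2)·f(k) + (1).
deg f ≤ 1 (via 1,1,0).
Match coefficients ⇒ f(k) = k.
R(k) = B(k−1)·f(k)/C(k) = k*(k + 2); s_k = R·t_k = 2*k/(k + 1).
s_(k+1) − s_k = 2/(k**2 + 3*k + 2) = t_k.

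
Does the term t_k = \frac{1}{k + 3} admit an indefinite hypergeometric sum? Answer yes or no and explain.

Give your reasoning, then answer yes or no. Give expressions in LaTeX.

t_(k+1)/t_k = (k + 3)/(k + 4).
So A=k + 3 and B=k + 4, with C=1.
Key eq: (k + 3)·f(k+1) = (k + 3)·f(k) + (1).
d = 0 from the (1,1,0) case.
Generic f = c0 gives residual -1; -1 = 0 cannot hold, so t_k is not Gosper-summable.

No — t_k has no hypergeometric antidifference.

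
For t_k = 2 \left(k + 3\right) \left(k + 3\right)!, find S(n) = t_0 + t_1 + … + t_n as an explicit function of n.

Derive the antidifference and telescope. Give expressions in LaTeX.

Step 1: r(k) = (k + 4)**2/(k + 3).
Take A(k)=k + 4, B(k)=1, C(k)=k + 3.
Need (k + 4)·f(k+1) − (1)·f(k) = k + 3.
Bound: deg f ≤ 0.
Coefficient equations give f(k) = 1.
So s_k = (B(k−1)f/C)·t_k = (1/(k + 3))·t_k = 2*factorial(k + 3).
Δs = 2*(k + 3)*factorial(k + 3), as required.
s_(n+1) = 2*factorial(n + 4) and s_(0) = 12, so S(n) = 2*factorial(n + 4) - 12.

S(n) = 2 \left(n + 4\right)! - 12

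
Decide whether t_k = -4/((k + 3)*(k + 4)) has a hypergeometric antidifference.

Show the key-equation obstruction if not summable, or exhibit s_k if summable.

Compute t_(k+1)/t_k: get (k + 3)/(k + 5).
So A=k + 3 and B=k + 5, with C=1.
Key eq: (k + 3)·f(k+1) = (k + 4)·f(k) + (1).
Degrees (1,1,0) ⇒ d ≤ 1.
Solving with deg f ≤ 1: f(k) = k/3.
So s_k = (B(k−1)f/C)·t_k = (k*(k + 4)/3)·t_k = -4*k/(3*k + 9).
s_(k+1) − s_k = -4/(k**2 + 7*k + 12) = t_k.

Yes. s_k = -4*k/(3*k + 9).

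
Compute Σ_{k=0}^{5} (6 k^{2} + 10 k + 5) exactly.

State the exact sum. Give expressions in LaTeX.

Step 1: r(k) = (6*k**2 + 22*k + 21)/(6*k**2 + 10*k + 5).
Gosper form: A/B · C(k+1)/C(k) with A=1, B=1, C=k**2 + 5*k/3 + 5/6.
Solve (1)·f(k+1) − (1)·f(k) = k**2 + 5*k/3 + 5/6.
From deg A=0, deg B=0, deg C=2: d=3.
Solving with deg f ≤ 3: f(k) = k*(2*k**2 + 2*k + 1)/6.
Then R = B(k−1)f/C = k*(2*k**2 + 2*k + 1)/(6*k**2 + 10*k + 5), so s_k = R(k)·t_k = k*(2*k**2 + 2*k + 1).
Check: Δs_k = 6*k**2 + 10*k + 5. ✓
Telescoping: Σ = s_(6) − s_(0) = 510 − (0) = 510.

Σ = 510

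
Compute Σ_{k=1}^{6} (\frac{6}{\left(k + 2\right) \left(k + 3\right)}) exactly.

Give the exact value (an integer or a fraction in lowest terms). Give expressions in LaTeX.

Σ = 4/3

Ratio r(k) = (k + 2)/(k + 4).
A = k + 2, B = k + 4, C = 1.
Set up (k + 2)·f(k+1) − (k + 3)·f(k) − (1) = 0.
Degrees (1,1,0) ⇒ d ≤ 1.
Match coefficients ⇒ f(k) = k/2.
Certificate R = B(k−1)f/C = k*(k + 3)/2 gives s_k = 3*k/(k + 2).
Check: Δs_k = 6/(k**2 + 5*k + 6). ✓
Telescoping: Σ = s_(7) − s_(1) = 7/3 − (1) = 4/3.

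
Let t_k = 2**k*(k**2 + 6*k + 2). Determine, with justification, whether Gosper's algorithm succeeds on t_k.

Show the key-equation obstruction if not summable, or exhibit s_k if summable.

Ratio r(k) = 2*(k**2 + 8*k + 9)/(k**2 + 6*k + 2).
So A=2 and B=1, with C=k**2 + 6*k + 2.
f must satisfy (2)·f(k+1) − (1)·f(k) = k**2 + 6*k + 2.
From deg A=0, deg B=0, deg C=2: d=2.
Coefficient equations give f(k) = k**2 + 2*k - 4.
Get s_k = R·t_k = 2**k*(k**2 + 2*k - 4) with R(k) = B(k−1)f(k)/C(k) = (k**2 + 2*k - 4)/(k**2 + 6*k + 2).
Δs = 2**k*(k**2 + 6*k + 2), as required.

Yes. s_k = 2**k*(k**2 + 2*k - 4).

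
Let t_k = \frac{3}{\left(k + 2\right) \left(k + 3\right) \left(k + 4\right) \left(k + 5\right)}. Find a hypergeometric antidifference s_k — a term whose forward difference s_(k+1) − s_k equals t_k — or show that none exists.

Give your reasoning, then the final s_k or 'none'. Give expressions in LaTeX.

Step 1: r(k) = (k + 2)/(k + 6).
So A=k + 2 and B=k + 6, with C=1.
Solve (k + 2)·f(k+1) − (k + 5)·f(k) = 1.
Degrees (1,1,0) ⇒ d ≤ 3.
Solving with deg f ≤ 3: f(k) = k*(k**2 + 9*k + 26)/72.
Then R = B(k−1)f/C = k*(k + 5)*(k**2 + 9*k + 26)/72, so s_k = R(k)·t_k = k*(k**2 + 9*k + 26)/(24*(k + 2)*(k + 3)*(k + 4)).
s_(k+1) − s_k = 3/(k**4 + 14*k**3 + 71*k**2 + 154*k + 120) = t_k.

s_k = \frac{k \left(k^{2} + 9 k + 26\right)}{24 \left(k + 2\right) \left(k + 3\right) \left(k + 4\right)}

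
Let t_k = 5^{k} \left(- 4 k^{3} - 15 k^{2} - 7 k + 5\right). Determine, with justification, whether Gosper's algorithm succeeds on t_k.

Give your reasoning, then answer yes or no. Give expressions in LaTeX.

r(k) = 5*(4*k**3 + 27*k**2 + 49*k + 21)/(4*k**3 + 15*k**2 + 7*k - 5) after simplifying.
Gosper form: A/B · C(k+1)/C(k) with A=5, B=1, C=k**3 + 15*k**2/4 + 7*k/4 - 5/4.
Need (5)·f(k+1) − (1)·f(k) = k**3 + 15*k**2/4 + 7*k/4 - 5/4.
Degrees (0,0,3) ⇒ d ≤ 3.
Coefficient equations give f(k) = k*(k**2 - 2)/4.
So s_k = (B(k−1)f/C)·t_k = (k*(k**2 - 2)/(4*k**3 + 15*k**2 + 7*k - 5))·t_k = 5**k*k*(2 - k**2).
Verify: 5**k*(-4*k**3 - 15*k**2 - 7*k + 5) matches t_k.

Yes. s_k = 5^{k} k \left(2 - k^{2}\right).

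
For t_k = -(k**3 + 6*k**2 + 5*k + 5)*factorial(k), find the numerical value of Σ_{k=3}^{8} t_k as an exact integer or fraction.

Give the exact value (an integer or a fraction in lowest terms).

Step 1: r(k) = (k**4 + 10*k**3 + 29*k**2 + 37*k + 17)/(k**3 + 6*k**2 + 5*k + 5).
Gosper form: A/B · C(k+1)/C(k) with A=k + 1, B=1, C=k**3 + 6*k**2 + 5*k + 5.
Set up (k + 1)·f(k+1) − (1)·f(k) − (k**3 + 6*k**2 + 5*k + 5) = 0.
Degrees (1,0,3) ⇒ d ≤ 2.
A polynomial solution: f(k) = k**2 + 4*k - 2.
Then R = B(k−1)f/C = (k**2 + 4*k - 2)/(k**3 + 6*k**2 + 5*k + 5), so s_k = R(k)·t_k = -(k**2 + 4*k - 2)*factorial(k).
Verify: -(k**3 + 6*k**2 + 5*k + 5)*factorial(k) matches t_k.
Σ_(k=3)^(8) t_k = s_(9) − s_(3) = -41731200 − (-114) = -41731086.

Σ = -41731086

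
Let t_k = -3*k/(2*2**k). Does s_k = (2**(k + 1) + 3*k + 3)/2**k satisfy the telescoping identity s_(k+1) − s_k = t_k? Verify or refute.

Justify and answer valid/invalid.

s_(k+1) = (4*2**k + 3*k + 6)/(2*2**k)
s_(k+1) − s_k = -3*k/(2*2**k)
(s_(k+1) − s_k) − t_k = 0

valid; difference matches t_k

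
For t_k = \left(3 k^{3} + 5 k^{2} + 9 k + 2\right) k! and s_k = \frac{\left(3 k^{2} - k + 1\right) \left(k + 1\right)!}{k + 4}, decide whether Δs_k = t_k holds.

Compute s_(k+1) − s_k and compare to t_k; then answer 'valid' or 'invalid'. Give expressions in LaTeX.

s_(k+1) = (3*k**2 + 5*k + 3)*factorial(k + 2)/(k + 5)
s_(k+1) − s_k = (3*k**4 + 20*k**3 + 43*k**2 + 62*k + 19)*factorial(k + 1)/((k + 4)*(k + 5))
(s_(k+1) − s_k) − t_k = -3*(3*k**4 + 17*k**3 + 26*k**2 + 39*k + 7)*factorial(k)/((k + 4)*(k + 5))

Invalid: residual - \frac{3 \left(3 k^{4} + 17 k^{3} + 26 k^{2} + 39 k + 7\right) k!}{\left(k + 4\right) \left(k + 5\right)} ≠ 0.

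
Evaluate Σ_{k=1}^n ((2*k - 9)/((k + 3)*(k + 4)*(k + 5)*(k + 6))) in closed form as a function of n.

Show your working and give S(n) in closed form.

Compute t_(k+1)/t_k: get (k + 3)*(2*k - 7)/((k + 7)*(2*k - 9)).
Take A(k)=k + 3, B(k)=k + 7, C(k)=k - 9/2.
Set up (k + 3)·f(k+1) − (k + 6)·f(k) − (k - 9/2) = 0.
deg f ≤ 3 (via 1,1,1).
Solve for f: f(k) = -k*(k**2 + 12*k + 77)/60 (degree 3 ≤ 3).
So s_k = (B(k−1)f/C)·t_k = (-k*(k + 6)*(k**2 + 12*k + 77)/(30*(2*k - 9)))·t_k = k*(-k**2 - 12*k - 77)/(30*(k + 3)*(k + 4)*(k + 5)).
Check: Δs_k = (2*k - 9)/(k**4 + 18*k**3 + 119*k**2 + 342*k + 360). ✓
Evaluate: s_(n+1) = (-n**3 - 15*n**2 - 104*n - 90)/(30*(n**3 + 15*n**2 + 74*n + 120)); subtract s_(1) = -1/40 ⇒ S(n) = n*(-n**2 - 15*n - 194)/(120*(n**3 + 15*n**2 + 74*n + 120)).

S(n) = n*(-n**2 - 15*n - 194)/(120*(n**3 + 15*n**2 + 74*n + 120))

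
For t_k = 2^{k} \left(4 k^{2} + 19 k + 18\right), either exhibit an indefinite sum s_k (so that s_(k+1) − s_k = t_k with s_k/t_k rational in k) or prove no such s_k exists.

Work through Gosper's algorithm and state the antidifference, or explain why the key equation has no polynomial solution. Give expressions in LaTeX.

Ratio r(k) = 2*(4*k**2 + 27*k + 41)/(4*k**2 + 19*k + 18).
So A=2 and B=1, with C=k**2 + 19*k/4 + 9/2.
f must satisfy (2)·f(k+1) − (1)·f(k) = k**2 + 19*k/4 + 9/2.
Bound: deg f ≤ 2.
A polynomial solution: f(k) = (4*k**2 + 3*k + 4)/4.
So s_k = (B(k−1)f/C)·t_k = ((4*k**2 + 3*k + 4)/(4*k**2 + 19*k + 18))·t_k = 2**k*(4*k**2 + 3*k + 4).
s_(k+1) − s_k = 2**k*(4*k**2 + 19*k + 18) = t_k.

s_k = 2^{k} \left(4 k^{2} + 3 k + 4\right)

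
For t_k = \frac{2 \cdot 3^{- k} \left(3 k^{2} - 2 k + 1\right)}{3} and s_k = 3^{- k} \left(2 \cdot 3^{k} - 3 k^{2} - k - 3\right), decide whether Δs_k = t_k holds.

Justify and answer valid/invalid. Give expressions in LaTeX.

Valid: the claim telescopes to t_k.

s_(k+1) = (6*3**k - k - 3*(k + 1)**2 - 4)/(3*3**k)
s_(k+1) − s_k = 2*(3*k**2 - 2*k + 1)/(3*3**k)
(s_(k+1) − s_k) − t_k = 0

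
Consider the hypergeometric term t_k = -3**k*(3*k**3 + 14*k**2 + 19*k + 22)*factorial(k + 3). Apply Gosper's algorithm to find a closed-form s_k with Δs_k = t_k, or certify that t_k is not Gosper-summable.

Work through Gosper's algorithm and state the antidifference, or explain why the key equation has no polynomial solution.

Ratio r(k) = 3*(3*k**4 + 35*k**3 + 148*k**2 + 282*k + 232)/(3*k**3 + 14*k**2 + 19*k + 22).
Take A(k)=3*k + 12, B(k)=1, C(k)=k**3 + 14*k**2/3 + 19*k/3 + 22/3.
Set up (3*k + 12)·f(k+1) − (1)·f(k) − (k**3 + 14*k**2/3 + 19*k/3 + 22/3) = 0.
Bound: deg f ≤ 2.
Match coefficients ⇒ f(k) = (k**2 - k + 2)/3.
Certificate R = B(k−1)f/C = (k**2 - k + 2)/(3*k**3 + 14*k**2 + 19*k + 22) gives s_k = -3**k*(k**2 - k + 2)*factorial(k + 3).
Δs = -3**k*(3*k**3 + 14*k**2 + 19*k + 22)*factorial(k + 3), as required.

s_k = -3**k*(k**2 - k + 2)*factorial(k + 3)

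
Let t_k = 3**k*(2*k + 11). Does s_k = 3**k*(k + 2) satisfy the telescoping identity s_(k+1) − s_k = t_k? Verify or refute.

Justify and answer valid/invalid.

Invalid: residual -4*3**k ≠ 0.

s_(k+1) = 3**(k + 1)*(k + 3)
s_(k+1) − s_k = 3**k*(2*k + 7)
(s_(k+1) − s_k) − t_k = -4*3**k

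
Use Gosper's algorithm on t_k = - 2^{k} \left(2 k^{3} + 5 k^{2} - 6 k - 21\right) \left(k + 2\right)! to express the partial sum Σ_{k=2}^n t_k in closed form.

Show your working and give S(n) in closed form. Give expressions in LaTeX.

Step 1: r(k) = 2*(2*k**4 + 17*k**3 + 43*k**2 + 10*k - 60)/(2*k**3 + 5*k**2 - 6*k - 21).
Take A(k)=2*k + 6, B(k)=1, C(k)=k**3 + 5*k**2/2 - 3*k - 21/2.
Set up (2*k + 6)·f(k+1) − (1)·f(k) − (k**3 + 5*k**2/2 - 3*k - 21/2) = 0.
Bound: deg f ≤ 2.
Solving with deg f ≤ 2: f(k) = (k - 3)*(k + 1)/2.
Then R = B(k−1)f/C = (k - 3)*(k + 1)/(2*k**3 + 5*k**2 - 6*k - 21), so s_k = R(k)·t_k = -2**k*(k - 3)*(k + 1)*factorial(k + 2).
Verify: -2**k*(2*k**3 + 5*k**2 - 6*k - 21)*factorial(k + 2) matches t_k.
Evaluate: s_(n+1) = -2**(n + 1)*(n - 2)*(n + 2)*factorial(n + 3); subtract s_(2) = 288 ⇒ S(n) = -2*2**n*n**2*factorial(n + 3) + 8*2**n*factorial(n + 3) - 288.

S(n) = - 2 \cdot 2^{n} n^{2} \left(n + 3\right)! + 8 \cdot 2^{n} \left(n + 3\right)! - 288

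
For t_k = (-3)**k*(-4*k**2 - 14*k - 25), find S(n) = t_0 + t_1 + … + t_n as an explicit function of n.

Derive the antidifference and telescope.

Step 1: r(k) = 3*(-4*k**2 - 22*k - 43)/(4*k**2 + 14*k + 25).
A = -3, B = 1, C = k**2 + 7*k/2 + 25/4.
Solve (-3)·f(k+1) − (1)·f(k) = k**2 + 7*k/2 + 25/4.
Bound: deg f ≤ 2.
Coefficient equations give f(k) = -(k**2 + 2*k + 4)/4.
Then R = B(k−1)f/C = -(k**2 + 2*k + 4)/(4*k**2 + 14*k + 25), so s_k = R(k)·t_k = (-3)**k*(k**2 + 2*k + 4).
Check: Δs_k = (-3)**k*(-4*k**2 - 14*k - 25). ✓
Σ_(k=0)^n t_k = s_(n+1) − s_(0) = ((-3)**(n + 1)*(n**2 + 4*n + 7)) − (4), i.e. -3*(-3)**n*n**2 - 12*(-3)**n*n - 21*(-3)**n - 4.

S(n) = -3*(-3)**n*n**2 - 12*(-3)**n*n - 21*(-3)**n - 4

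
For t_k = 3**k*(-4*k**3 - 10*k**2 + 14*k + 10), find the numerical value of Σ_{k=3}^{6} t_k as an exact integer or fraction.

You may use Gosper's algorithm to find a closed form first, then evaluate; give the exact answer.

Step 1: r(k) = 3*(2*k**3 + 11*k**2 + 9*k - 5)/(2*k**3 + 5*k**2 - 7*k - 5).
Factor: A=3; B=1; C=k**3 + 5*k**2/2 - 7*k/2 - 5/2.
f must satisfy (3)·f(k+1) − (1)·f(k) = k**3 + 5*k**2/2 - 7*k/2 - 5/2.
Degrees (0,0,3) ⇒ d ≤ 3.
Match coefficients ⇒ f(k) = (k**3 - 2*k**2 - 2*k + 2)/2.
Get s_k = R·t_k = 2*3**k*(-k**3 + 2*k**2 + 2*k - 2) with R(k) = B(k−1)f(k)/C(k) = (k**3 - 2*k**2 - 2*k + 2)/(2*k**3 + 5*k**2 - 7*k - 5).
Verify: 3**k*(-4*k**3 - 10*k**2 + 14*k + 10) matches t_k.
Evaluate s at k=7 and k=3: -1019142 and -270; difference -1018872.

Σ = -1018872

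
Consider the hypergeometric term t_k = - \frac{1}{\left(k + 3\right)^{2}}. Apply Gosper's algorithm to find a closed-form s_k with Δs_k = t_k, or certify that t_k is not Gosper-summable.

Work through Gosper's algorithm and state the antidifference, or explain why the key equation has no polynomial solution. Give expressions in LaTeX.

t_(k+1)/t_k = (k + 3)**2/(k + 4)**2.
So A=k**2 + 6*k + 9 and B=k**2 + 8*k + 16, with C=1.
Set up (k**2 + 6*k + 9)·f(k+1) − (k**2 + 6*k + 9)·f(k) − (1) = 0.
Bound: deg f ≤ 0.
Put f(k) = c0: A·f(k+1) − B(k−1)·f(k) − C = -1; need -1 = 0 — inconsistent ⇒ no f, not summable.

no hypergeometric antidifference exists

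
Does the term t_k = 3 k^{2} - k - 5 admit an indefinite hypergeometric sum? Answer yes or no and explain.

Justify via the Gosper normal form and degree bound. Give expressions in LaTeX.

Yes. s_k = k \left(k^{2} - 2 k - 4\right).

Step 1: r(k) = (k - 3*(k + 1)**2 + 6)/(-3*k**2 + k + 5).
Gosper form: A/B · C(k+1)/C(k) with A=1, B=1, C=k**2 - k/3 - 5/3.
f must satisfy (1)·f(k+1) − (1)·f(k) = k**2 - k/3 - 5/3.
Bound: deg f ≤ 3.
Solving with deg f ≤ 3: f(k) = k*(k**2 - 2*k - 4)/3.
Certificate R = B(k−1)f/C = k*(k**2 - 2*k - 4)/(3*k**2 - k - 5) gives s_k = k*(k**2 - 2*k - 4).
Check: Δs_k = 3*k**2 - k - 5. ✓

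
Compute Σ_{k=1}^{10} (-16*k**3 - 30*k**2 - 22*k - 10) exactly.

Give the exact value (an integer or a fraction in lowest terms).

r(k) = (8*k**3 + 39*k**2 + 65*k + 39)/(8*k**3 + 15*k**2 + 11*k + 5) after simplifying.
Gosper form: A/B · C(k+1)/C(k) with A=1, B=1, C=k**3 + 15*k**2/8 + 11*k/8 + 5/8.
Set up (1)·f(k+1) − (1)·f(k) − (k**3 + 15*k**2/8 + 11*k/8 + 5/8) = 0.
From deg A=0, deg B=0, deg C=3: d=4.
Coefficient equations give f(k) = k*(2*k**3 + k**2 + 2)/8.
So s_k = (B(k−1)f/C)·t_k = (k*(2*k**3 + k**2 + 2)/(8*k**3 + 15*k**2 + 11*k + 5))·t_k = 2*k*(-2*k**3 - k**2 - 2).
Verify: -16*k**3 - 30*k**2 - 22*k - 10 matches t_k.
Telescoping: Σ = s_(11) − s_(1) = -61270 − (-10) = -61260.

Σ = -61260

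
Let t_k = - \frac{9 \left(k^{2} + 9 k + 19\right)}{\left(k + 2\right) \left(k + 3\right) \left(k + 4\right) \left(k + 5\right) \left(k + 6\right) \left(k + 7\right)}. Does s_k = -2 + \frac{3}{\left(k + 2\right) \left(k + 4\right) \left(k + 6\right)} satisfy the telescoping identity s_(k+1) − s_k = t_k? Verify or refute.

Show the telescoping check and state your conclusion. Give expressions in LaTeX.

s_(k+1) = -2 + 3/((k + 3)*(k + 5)*(k + 7))
s_(k+1) − s_k = 3/((k + 3)*(k + 5)*(k + 7)) - 3/((k + 2)*(k + 4)*(k + 6))
(s_(k+1) − s_k) − t_k = 0

valid (s_(k+1) − s_k reduces to t_k)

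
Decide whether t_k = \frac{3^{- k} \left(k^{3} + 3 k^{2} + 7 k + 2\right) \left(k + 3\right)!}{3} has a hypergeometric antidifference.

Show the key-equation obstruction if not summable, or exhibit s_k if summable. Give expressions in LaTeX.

t_(k+1)/t_k = (k**4 + 10*k**3 + 40*k**2 + 77*k + 52)/(3*(k**3 + 3*k**2 + 7*k + 2)).
Normal form (A,B,C) = (k/3 + 4/3, 1, k**3 + 3*k**2 + 7*k + 2).
f must satisfy (k/3 + 4/3)·f(k+1) − (1)·f(k) = k**3 + 3*k**2 + 7*k + 2.
Bound: deg f ≤ 2.
Solve for f: f(k) = 3*(k**2 - 2) (degree 2 ≤ 2).
Then R = B(k−1)f/C = 3*(k**2 - 2)/(k**3 + 3*k**2 + 7*k + 2), so s_k = R(k)·t_k = (k**2 - 2)*factorial(k + 3)/3**k.
Δs = (k**3 + 3*k**2 + 7*k + 2)*factorial(k + 3)/(3*3**k), as required.

Yes. s_k = 3^{- k} \left(k^{2} - 2\right) \left(k + 3\right)!.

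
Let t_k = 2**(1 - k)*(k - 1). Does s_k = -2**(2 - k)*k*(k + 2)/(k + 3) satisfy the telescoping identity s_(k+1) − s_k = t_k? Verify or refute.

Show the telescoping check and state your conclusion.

s_(k+1) = -2**(1 - k)*(k + 1)*(k + 3)/(k + 4)
s_(k+1) − s_k = 2**(1 - k)*(k**3 + 5*k**2 + k - 9)/(k**2 + 7*k + 12)
(s_(k+1) − s_k) − t_k = 2**(1 - k)*(-k**2 - 4*k + 3)/(k**2 + 7*k + 12)

Invalid: residual 2**(1 - k)*(-k**2 - 4*k + 3)/(k**2 + 7*k + 12) ≠ 0.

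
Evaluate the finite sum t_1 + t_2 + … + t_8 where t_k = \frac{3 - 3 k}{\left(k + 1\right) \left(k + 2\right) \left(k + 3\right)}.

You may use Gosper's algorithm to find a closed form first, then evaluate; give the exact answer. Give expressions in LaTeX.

Σ = -14/55

Compute t_(k+1)/t_k: get k*(k + 1)/((k - 1)*(k + 4)).
Factor: A=k + 1; B=k + 4; C=k - 1.
Solve (k + 1)·f(k+1) − (k + 3)·f(k) = k - 1.
deg f ≤ 2 (via 1,1,1).
Coefficient equations give f(k) = -k.
Get s_k = R·t_k = 3*k/((k + 1)*(k + 2)) with R(k) = B(k−1)f(k)/C(k) = -k*(k + 3)/(k - 1).
s_(k+1) − s_k = 3*(1 - k)/(k**3 + 6*k**2 + 11*k + 6) = t_k.
Telescoping: Σ = s_(9) − s_(1) = 27/110 − (1/2) = -14/55.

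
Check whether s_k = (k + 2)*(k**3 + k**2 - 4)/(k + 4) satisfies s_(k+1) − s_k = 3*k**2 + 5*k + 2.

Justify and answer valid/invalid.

Invalid: residual 4*(-k**3 - 8*k**2 - 11*k - 6)/(k**2 + 9*k + 20) ≠ 0.

s_(k+1) = (k + 3)*((k + 1)**3 + (k + 1)**2 - 4)/(k + 5)
s_(k+1) − s_k = (3*k**4 + 28*k**3 + 75*k**2 + 74*k + 16)/(k**2 + 9*k + 20)
(s_(k+1) − s_k) − t_k = 4*(-k**3 - 8*k**2 - 11*k - 6)/(k**2 + 9*k + 20)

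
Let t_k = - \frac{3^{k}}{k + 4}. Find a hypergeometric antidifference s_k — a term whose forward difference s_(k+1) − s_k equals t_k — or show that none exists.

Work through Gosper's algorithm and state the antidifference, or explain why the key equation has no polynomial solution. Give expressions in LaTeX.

Compute t_(k+1)/t_k: get 3*(k + 4)/(k + 5).
A = 3*k + 12, B = k + 5, C = 1.
Key eq: (3*k + 12)·f(k+1) = (k + 4)·f(k) + (1).
Bound: deg f ≤ -1.
deg f ≤ -1 is impossible — no certificate.

none (Gosper's algorithm certifies no s_k)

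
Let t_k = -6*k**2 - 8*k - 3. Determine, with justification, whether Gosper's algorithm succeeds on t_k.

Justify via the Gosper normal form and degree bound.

Yes. s_k = k**2*(-2*k - 1).

Ratio r(k) = (6*k**2 + 20*k + 17)/(6*k**2 + 8*k + 3).
Gosper form: A/B · C(k+1)/C(k) with A=1, B=1, C=k**2 + 4*k/3 + 1/2.
f must satisfy (1)·f(k+1) − (1)·f(k) = k**2 + 4*k/3 + 1/2.
Degrees (0,0,2) ⇒ d ≤ 3.
A polynomial solution: f(k) = k**2*(2*k + 1)/6.
Then R = B(k−1)f/C = k**2*(2*k + 1)/(6*k**2 + 8*k + 3), so s_k = R(k)·t_k = k**2*(-2*k - 1).
Check: Δs_k = -6*k**2 - 8*k - 3. ✓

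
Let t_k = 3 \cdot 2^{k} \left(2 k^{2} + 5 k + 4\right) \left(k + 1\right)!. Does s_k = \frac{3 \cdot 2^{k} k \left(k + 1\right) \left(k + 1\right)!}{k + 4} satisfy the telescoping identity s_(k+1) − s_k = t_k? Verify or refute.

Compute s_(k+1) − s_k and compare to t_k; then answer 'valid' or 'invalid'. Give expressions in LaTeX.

Invalid: residual - \frac{9 \cdot 2^{k} \left(2 k^{3} + 13 k^{2} + 23 k + 16\right) \left(k + 1\right)!}{\left(k + 4\right) \left(k + 5\right)} ≠ 0.

s_(k+1) = 6*2**k*(k + 1)*(k + 2)*factorial(k + 2)/(k + 5)
s_(k+1) − s_k = 3*2**k*(k + 1)*(2*k**3 + 15*k**2 + 35*k + 32)*factorial(k + 1)/((k + 4)*(k + 5))
(s_(k+1) − s_k) − t_k = -9*2**k*(2*k**3 + 13*k**2 + 23*k + 16)*factorial(k + 1)/((k + 4)*(k + 5))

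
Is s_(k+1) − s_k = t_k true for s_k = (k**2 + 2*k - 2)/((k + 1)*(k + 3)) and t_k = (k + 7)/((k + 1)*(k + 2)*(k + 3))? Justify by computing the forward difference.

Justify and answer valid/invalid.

Invalid: residual (k**2 + k - 9)/(k**4 + 10*k**3 + 35*k**2 + 50*k + 24) ≠ 0.

s_(k+1) = (2*k + (k + 1)**2)/((k + 2)*(k + 4))
s_(k+1) − s_k = (2*k**2 + 12*k + 19)/(k**4 + 10*k**3 + 35*k**2 + 50*k + 24)
(s_(k+1) − s_k) − t_k = (k**2 + k - 9)/(k**4 + 10*k**3 + 35*k**2 + 50*k + 24)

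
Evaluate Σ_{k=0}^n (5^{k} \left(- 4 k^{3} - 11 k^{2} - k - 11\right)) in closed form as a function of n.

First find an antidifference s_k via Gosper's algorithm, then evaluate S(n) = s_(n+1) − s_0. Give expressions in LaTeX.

S(n) = - 5 \cdot 5^{n} n^{3} - 10 \cdot 5^{n} n^{2} - 15 \cdot 5^{n} + 4

Ratio r(k) = 5*(4*k**3 + 23*k**2 + 35*k + 27)/(4*k**3 + 11*k**2 + k + 11).
Factor: A=5; B=1; C=k**3 + 11*k**2/4 + k/4 + 11/4.
Key eq: (5)·f(k+1) = (1)·f(k) + (k**3 + 11*k**2/4 + k/4 + 11/4).
Bound: deg f ≤ 3.
Match coefficients ⇒ f(k) = (k**3 - k**2 - k + 4)/4.
Then R = B(k−1)f/C = (k**3 - k**2 - k + 4)/(4*k**3 + 11*k**2 + k + 11), so s_k = R(k)·t_k = 5**k*(-k**3 + k**2 + k - 4).
Check: Δs_k = 5**k*(-4*k**3 - 11*k**2 - k - 11). ✓
s_(n+1) = 5**(n + 1)*(-n**3 - 2*n**2 - 3) and s_(0) = -4, so S(n) = -5*5**n*n**3 - 10*5**n*n**2 - 15*5**n + 4.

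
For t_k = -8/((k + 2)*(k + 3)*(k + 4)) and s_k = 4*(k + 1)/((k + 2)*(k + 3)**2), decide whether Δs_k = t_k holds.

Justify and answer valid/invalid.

s_(k+1) = 4*(k + 2)/((k + 3)*(k + 4)**2)
s_(k+1) − s_k = 4*(-(k + 1)*(k + 4)**2 + (k + 2)**2*(k + 3))/((k + 2)*(k + 3)**2*(k + 4)**2)
(s_(k+1) − s_k) − t_k = 8*(3*k + 10)/(k**5 + 16*k**4 + 101*k**3 + 314*k**2 + 480*k + 288)

Invalid: residual 8*(3*k + 10)/(k**5 + 16*k**4 + 101*k**3 + 314*k**2 + 480*k + 288) ≠ 0.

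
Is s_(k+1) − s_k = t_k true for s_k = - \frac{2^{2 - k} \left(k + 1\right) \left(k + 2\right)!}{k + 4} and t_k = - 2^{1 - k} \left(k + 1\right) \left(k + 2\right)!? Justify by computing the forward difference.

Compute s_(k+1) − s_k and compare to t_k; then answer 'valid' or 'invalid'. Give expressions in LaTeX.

Invalid: residual \frac{6 \cdot 2^{- k} \left(k^{2} + 5 k + 2\right) \left(k + 2\right)!}{\left(k + 4\right) \left(k + 5\right)} ≠ 0.

s_(k+1) = -2**(1 - k)*(k + 2)*factorial(k + 3)/(k + 5)
s_(k+1) − s_k = -2**(1 - k)*(k**3 + 7*k**2 + 14*k + 14)*factorial(k + 2)/((k + 4)*(k + 5))
(s_(k+1) − s_k) − t_k = 6*(k**2 + 5*k + 2)*factorial(k + 2)/(2**k*(k + 4)*(k + 5))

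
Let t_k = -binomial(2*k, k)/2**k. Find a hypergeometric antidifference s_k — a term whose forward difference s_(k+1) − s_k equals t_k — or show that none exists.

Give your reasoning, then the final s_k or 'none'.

Step 1: r(k) = (2*k + 1)/(k + 1).
Take A(k)=2*k + 1, B(k)=k + 1, C(k)=1.
Key eq: (2*k + 1)·f(k+1) = (k)·f(k) + (1).
deg f ≤ -1 (via 1,1,0).
deg f ≤ -1 is impossible — no certificate.

no hypergeometric antidifference exists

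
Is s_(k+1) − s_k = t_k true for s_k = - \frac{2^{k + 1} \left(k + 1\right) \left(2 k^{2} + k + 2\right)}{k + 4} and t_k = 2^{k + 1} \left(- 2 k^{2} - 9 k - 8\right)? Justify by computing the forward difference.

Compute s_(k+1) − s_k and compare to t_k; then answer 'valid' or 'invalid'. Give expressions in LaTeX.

Invalid: residual \frac{2^{k + 1} \left(6 k^{3} + 45 k^{2} + 129 k + 90\right)}{k^{2} + 9 k + 20} ≠ 0.

s_(k+1) = -2**(k + 2)*(k + 2)*(k + 2*(k + 1)**2 + 3)/(k + 5)
s_(k+1) − s_k = 2**(k + 1)*(-2*k**4 - 21*k**3 - 84*k**2 - 123*k - 70)/(k**2 + 9*k + 20)
(s_(k+1) − s_k) − t_k = 2**(k + 1)*(6*k**3 + 45*k**2 + 129*k + 90)/(k**2 + 9*k + 20)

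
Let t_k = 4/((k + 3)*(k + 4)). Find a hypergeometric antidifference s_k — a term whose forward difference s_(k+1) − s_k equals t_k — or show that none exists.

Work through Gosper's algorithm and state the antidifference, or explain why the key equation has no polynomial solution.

Ratio r(k) = (k + 3)/(k + 5).
A = k + 3, B = k + 5, C = 1.
Need (k + 3)·f(k+1) − (k + 4)·f(k) = 1.
deg f ≤ 1 (via 1,1,0).
Solve for f: f(k) = k/3 (degree 1 ≤ 1).
So s_k = (B(k−1)f/C)·t_k = (k*(k + 4)/3)·t_k = 4*k/(3*(k + 3)).
s_(k+1) − s_k = 4/(k**2 + 7*k + 12) = t_k.

s_k = 4*k/(3*(k + 3))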